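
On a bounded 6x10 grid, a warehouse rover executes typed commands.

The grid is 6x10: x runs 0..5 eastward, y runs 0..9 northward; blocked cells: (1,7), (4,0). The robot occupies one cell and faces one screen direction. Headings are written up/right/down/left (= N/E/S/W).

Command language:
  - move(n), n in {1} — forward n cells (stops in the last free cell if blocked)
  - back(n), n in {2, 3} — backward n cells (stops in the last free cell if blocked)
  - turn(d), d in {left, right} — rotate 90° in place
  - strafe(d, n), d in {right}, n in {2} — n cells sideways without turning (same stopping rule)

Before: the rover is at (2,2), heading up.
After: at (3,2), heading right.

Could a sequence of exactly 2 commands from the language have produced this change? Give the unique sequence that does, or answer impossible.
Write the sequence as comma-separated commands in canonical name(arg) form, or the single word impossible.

key: order matters: swapping turn(right) and move(1) lands elsewhere
start: at (2,2), heading up
1. turn(right) → at (2,2), heading right
2. move(1) → at (3,2), heading right
no rival 2-sequence matches.

turn(right), move(1)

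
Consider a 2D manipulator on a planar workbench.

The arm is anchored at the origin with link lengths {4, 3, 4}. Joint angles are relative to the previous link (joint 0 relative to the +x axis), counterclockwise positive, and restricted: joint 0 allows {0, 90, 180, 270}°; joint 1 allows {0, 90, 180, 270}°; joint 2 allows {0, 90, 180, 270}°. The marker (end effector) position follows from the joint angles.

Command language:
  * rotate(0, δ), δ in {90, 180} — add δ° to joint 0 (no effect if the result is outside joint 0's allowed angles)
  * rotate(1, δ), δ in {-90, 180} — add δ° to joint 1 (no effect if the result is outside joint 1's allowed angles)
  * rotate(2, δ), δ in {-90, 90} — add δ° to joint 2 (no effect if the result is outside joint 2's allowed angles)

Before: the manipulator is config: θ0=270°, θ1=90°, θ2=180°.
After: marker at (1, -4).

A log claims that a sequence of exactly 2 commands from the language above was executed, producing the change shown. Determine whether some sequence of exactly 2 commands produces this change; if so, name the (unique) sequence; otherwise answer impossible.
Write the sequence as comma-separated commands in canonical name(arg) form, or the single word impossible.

rotate(1, -90), rotate(1, -90)

begin: config: θ0=270°, θ1=90°, θ2=180°
[1] after rotate(1, -90): config: θ0=270°, θ1=0°, θ2=180°
[2] after rotate(1, -90): config: θ0=270°, θ1=270°, θ2=180°
uniquely the one of 36 2-step routes that fits.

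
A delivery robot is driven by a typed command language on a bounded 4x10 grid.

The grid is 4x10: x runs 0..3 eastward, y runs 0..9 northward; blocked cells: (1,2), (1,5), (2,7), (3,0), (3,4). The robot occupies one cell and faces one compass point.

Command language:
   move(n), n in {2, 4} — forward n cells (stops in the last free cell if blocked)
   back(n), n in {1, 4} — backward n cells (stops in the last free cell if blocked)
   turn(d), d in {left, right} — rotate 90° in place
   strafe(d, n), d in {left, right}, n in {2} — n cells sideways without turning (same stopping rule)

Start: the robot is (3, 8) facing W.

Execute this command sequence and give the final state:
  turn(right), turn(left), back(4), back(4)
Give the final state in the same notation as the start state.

start: (3, 8) facing W
1. turn(right) → (3, 8) facing N
2. turn(left) → (3, 8) facing W
3. back(4) → (3, 8) facing W
4. back(4) → (3, 8) facing W

(3, 8) facing W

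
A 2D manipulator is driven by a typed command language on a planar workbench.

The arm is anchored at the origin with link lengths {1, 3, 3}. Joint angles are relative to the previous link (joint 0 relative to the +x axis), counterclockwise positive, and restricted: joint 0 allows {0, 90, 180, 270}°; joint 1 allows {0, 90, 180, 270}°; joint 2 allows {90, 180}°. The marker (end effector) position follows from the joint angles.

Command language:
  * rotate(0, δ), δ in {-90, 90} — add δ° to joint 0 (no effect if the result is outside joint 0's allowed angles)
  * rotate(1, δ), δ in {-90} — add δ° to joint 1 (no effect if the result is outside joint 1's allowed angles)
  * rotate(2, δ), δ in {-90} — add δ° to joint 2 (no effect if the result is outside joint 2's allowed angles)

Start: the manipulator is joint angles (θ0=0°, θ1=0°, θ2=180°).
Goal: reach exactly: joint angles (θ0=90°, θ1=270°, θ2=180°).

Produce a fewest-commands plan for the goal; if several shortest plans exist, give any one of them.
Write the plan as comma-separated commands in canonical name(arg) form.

start: joint angles (θ0=0°, θ1=0°, θ2=180°)
[1] after rotate(1, -90): joint angles (θ0=0°, θ1=270°, θ2=180°)
[2] after rotate(0, 90): joint angles (θ0=90°, θ1=270°, θ2=180°)
nothing shorter than 2 reaches the goal.

rotate(1, -90), rotate(0, 90)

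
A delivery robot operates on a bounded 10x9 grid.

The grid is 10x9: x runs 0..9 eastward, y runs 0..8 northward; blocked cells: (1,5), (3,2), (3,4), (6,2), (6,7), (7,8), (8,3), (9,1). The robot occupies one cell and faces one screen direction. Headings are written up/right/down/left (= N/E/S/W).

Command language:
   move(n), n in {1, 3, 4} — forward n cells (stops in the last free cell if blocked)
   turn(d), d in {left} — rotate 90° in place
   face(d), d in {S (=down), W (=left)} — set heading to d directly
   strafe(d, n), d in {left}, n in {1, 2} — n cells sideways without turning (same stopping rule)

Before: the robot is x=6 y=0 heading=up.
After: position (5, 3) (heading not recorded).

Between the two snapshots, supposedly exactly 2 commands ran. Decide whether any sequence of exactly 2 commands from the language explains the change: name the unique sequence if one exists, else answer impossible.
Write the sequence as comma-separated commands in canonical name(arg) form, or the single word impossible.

key: order matters: swapping strafe(left, 1) and move(3) lands elsewhere
from: x=6 y=0 heading=up
1. strafe(left, 1) → x=5 y=0 heading=up
2. move(3) → x=5 y=3 heading=up
uniquely the one of 64 2-step routes that fits.

strafe(left, 1), move(3)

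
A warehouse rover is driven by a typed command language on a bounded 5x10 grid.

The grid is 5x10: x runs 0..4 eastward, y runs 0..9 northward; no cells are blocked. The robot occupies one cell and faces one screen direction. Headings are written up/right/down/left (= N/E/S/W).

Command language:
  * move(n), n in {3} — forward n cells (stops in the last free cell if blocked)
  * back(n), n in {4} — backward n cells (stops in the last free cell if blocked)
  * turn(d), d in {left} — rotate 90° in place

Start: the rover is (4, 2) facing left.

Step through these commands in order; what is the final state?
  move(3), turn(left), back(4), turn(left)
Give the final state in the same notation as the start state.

start: (4, 2) facing left
1. move(3) → (1, 2) facing left
2. turn(left) → (1, 2) facing down
3. back(4) → (1, 6) facing down
4. turn(left) → (1, 6) facing right

(1, 6) facing right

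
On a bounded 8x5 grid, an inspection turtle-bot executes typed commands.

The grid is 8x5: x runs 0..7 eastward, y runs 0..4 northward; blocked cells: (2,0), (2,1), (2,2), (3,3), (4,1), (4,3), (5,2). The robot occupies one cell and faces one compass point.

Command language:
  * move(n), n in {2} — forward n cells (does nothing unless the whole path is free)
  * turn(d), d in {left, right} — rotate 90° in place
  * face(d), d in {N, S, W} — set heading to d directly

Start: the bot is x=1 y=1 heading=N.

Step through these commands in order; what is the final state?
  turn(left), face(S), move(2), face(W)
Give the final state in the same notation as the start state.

initial: x=1 y=1 heading=N
[1] after turn(left): x=1 y=1 heading=W
[2] after face(S): x=1 y=1 heading=S
[3] after move(2): x=1 y=1 heading=S
[4] after face(W): x=1 y=1 heading=W

x=1 y=1 heading=W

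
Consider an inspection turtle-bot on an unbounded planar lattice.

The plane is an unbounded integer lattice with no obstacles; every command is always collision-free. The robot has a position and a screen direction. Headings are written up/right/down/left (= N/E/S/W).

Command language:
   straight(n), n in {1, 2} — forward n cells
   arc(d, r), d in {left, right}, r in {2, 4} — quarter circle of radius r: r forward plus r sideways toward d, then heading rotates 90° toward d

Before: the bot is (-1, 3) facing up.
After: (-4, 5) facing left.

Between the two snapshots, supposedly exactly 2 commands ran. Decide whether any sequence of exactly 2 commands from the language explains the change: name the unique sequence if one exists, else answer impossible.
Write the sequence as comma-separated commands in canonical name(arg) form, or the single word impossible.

arc(left, 2), straight(1)

key: position moved to (-4,5) AND the heading swung to W — translation plus rotation needed
t0: (-1, 3) facing up
step 1 (arc(left, 2)): (-3, 5) facing left
step 2 (straight(1)): (-4, 5) facing left
no other 2-command option fits: unique.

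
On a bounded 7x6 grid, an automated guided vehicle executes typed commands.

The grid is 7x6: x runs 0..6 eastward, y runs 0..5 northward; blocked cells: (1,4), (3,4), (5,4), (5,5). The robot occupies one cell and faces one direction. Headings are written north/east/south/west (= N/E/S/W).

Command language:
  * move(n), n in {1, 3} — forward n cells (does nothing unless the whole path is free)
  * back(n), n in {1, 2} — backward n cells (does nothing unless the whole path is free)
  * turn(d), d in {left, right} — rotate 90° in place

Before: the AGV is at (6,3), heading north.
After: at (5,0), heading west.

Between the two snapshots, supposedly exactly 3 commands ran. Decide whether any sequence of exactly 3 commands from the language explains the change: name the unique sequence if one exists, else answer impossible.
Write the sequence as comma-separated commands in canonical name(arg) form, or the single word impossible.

impossible

every 3-command combo misses the target.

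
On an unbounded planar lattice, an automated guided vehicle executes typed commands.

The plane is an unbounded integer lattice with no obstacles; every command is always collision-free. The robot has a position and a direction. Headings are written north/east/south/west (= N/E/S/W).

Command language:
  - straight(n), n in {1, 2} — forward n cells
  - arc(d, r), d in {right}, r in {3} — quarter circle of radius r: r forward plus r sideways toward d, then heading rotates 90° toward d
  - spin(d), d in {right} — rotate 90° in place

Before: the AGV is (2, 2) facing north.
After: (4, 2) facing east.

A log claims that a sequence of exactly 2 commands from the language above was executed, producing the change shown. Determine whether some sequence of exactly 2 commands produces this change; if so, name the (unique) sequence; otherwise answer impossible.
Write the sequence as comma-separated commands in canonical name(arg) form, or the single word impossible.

key: cell and facing (now E) both changed — the 2 commands mix motion and turning
start: (2, 2) facing north
[1] after spin(right): (2, 2) facing east
[2] after straight(2): (4, 2) facing east
no rival 2-sequence matches.

spin(right), straight(2)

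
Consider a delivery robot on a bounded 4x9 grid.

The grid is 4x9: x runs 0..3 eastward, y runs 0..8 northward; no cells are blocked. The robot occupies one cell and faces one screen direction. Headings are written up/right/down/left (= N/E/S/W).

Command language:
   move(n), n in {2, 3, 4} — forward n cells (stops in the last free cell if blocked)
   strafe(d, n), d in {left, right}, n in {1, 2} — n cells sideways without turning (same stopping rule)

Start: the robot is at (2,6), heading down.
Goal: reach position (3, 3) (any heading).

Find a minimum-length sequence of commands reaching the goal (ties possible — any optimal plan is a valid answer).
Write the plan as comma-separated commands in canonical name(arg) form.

start: at (2,6), heading down
step 1 (move(3)): at (2,3), heading down
step 2 (strafe(left, 1)): at (3,3), heading down
no 1-step plan works, so 2 is optimal.

move(3), strafe(left, 1)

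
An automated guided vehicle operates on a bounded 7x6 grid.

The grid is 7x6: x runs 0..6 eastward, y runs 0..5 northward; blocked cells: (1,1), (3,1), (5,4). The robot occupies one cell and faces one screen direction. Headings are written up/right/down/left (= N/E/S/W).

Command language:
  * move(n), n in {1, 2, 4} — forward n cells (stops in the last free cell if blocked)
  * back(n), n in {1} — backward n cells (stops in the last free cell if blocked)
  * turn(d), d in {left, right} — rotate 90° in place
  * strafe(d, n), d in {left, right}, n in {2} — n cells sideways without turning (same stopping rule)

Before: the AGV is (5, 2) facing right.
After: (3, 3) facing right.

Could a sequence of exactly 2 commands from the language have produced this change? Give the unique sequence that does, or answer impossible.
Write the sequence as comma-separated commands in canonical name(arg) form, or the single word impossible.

impossible

all 64 sequences checked — none match.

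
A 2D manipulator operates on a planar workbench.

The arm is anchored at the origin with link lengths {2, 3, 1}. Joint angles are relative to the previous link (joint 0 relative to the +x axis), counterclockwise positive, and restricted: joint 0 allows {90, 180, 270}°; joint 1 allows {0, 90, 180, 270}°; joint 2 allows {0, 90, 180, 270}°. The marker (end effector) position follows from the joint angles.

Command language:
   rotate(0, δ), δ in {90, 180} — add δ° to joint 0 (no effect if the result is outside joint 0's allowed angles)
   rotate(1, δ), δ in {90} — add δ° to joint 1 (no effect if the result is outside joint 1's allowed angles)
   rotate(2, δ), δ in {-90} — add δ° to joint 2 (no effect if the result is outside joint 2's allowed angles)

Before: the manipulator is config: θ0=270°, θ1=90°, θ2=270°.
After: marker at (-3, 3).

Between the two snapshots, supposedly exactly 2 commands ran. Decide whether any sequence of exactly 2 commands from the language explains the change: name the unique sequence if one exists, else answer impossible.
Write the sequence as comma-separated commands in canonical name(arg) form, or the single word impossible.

key: order matters: swapping rotate(0, 90) and rotate(0, 180) lands elsewhere
initial: config: θ0=270°, θ1=90°, θ2=270°
1. rotate(0, 90) → config: θ0=270°, θ1=90°, θ2=270°
2. rotate(0, 180) → config: θ0=90°, θ1=90°, θ2=270°
uniquely the one of 16 2-step routes that fits.

rotate(0, 90), rotate(0, 180)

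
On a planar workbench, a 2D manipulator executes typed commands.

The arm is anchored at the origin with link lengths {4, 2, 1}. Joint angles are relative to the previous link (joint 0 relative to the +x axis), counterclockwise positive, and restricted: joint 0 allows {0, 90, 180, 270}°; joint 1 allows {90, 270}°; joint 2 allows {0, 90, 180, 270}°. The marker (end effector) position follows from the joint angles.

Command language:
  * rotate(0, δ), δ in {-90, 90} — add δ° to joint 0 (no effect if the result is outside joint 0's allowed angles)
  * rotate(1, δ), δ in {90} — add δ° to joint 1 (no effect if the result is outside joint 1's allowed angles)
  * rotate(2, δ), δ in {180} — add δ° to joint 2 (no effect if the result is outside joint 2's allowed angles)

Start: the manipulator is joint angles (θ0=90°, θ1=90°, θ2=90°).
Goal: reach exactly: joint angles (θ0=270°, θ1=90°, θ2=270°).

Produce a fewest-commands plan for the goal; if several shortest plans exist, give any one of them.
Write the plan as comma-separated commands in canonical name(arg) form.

initial: joint angles (θ0=90°, θ1=90°, θ2=90°)
step 1 (rotate(0, -90)): joint angles (θ0=0°, θ1=90°, θ2=90°)
step 2 (rotate(0, -90)): joint angles (θ0=270°, θ1=90°, θ2=90°)
step 3 (rotate(2, 180)): joint angles (θ0=270°, θ1=90°, θ2=270°)
minimal: 3 command(s), checked below 3.

rotate(0, -90), rotate(0, -90), rotate(2, 180)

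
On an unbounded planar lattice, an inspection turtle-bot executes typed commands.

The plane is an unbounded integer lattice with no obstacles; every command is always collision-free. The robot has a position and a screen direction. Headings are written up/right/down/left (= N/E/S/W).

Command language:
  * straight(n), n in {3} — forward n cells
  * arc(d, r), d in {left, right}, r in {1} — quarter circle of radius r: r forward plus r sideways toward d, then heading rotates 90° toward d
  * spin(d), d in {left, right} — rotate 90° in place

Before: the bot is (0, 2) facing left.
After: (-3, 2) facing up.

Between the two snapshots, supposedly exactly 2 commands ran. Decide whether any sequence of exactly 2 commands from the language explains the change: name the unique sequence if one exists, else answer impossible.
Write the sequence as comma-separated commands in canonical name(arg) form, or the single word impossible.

straight(3), spin(right)

key: cell and facing (now N) both changed — the 2 commands mix motion and turning
begin: (0, 2) facing left
[1] after straight(3): (-3, 2) facing left
[2] after spin(right): (-3, 2) facing up
no other 2-command option fits: unique.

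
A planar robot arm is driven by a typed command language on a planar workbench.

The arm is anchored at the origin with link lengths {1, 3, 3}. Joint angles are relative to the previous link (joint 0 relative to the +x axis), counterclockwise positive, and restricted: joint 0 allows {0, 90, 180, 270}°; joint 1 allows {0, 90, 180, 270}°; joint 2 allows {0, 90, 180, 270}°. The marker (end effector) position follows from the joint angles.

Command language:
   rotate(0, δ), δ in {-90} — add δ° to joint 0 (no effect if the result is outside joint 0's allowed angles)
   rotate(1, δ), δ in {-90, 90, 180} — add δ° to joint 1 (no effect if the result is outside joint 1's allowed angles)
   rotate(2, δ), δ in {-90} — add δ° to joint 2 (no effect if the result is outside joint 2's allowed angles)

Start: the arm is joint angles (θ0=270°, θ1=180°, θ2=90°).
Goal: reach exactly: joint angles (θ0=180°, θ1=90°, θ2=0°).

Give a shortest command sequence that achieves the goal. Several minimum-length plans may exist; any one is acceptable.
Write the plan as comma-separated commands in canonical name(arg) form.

start: joint angles (θ0=270°, θ1=180°, θ2=90°)
1. rotate(1, -90) → joint angles (θ0=270°, θ1=90°, θ2=90°)
2. rotate(2, -90) → joint angles (θ0=270°, θ1=90°, θ2=0°)
3. rotate(0, -90) → joint angles (θ0=180°, θ1=90°, θ2=0°)
no 2-step plan works, so 3 is optimal.

rotate(1, -90), rotate(2, -90), rotate(0, -90)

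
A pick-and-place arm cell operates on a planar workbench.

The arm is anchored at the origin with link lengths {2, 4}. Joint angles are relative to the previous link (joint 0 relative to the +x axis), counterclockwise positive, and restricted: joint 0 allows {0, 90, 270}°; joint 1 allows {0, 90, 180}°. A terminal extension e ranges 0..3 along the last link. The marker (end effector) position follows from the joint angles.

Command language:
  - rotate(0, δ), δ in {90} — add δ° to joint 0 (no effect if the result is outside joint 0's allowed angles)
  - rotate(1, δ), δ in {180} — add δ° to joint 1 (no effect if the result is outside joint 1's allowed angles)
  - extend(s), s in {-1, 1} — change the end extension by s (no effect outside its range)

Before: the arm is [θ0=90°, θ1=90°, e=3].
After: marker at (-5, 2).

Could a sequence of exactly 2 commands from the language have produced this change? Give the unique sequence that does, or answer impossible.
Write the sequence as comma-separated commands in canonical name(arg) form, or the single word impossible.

extend(-1), extend(-1)

initial: [θ0=90°, θ1=90°, e=3]
t=1 extend(-1) ⇒ [θ0=90°, θ1=90°, e=2]
t=2 extend(-1) ⇒ [θ0=90°, θ1=90°, e=1]
no rival 2-sequence matches.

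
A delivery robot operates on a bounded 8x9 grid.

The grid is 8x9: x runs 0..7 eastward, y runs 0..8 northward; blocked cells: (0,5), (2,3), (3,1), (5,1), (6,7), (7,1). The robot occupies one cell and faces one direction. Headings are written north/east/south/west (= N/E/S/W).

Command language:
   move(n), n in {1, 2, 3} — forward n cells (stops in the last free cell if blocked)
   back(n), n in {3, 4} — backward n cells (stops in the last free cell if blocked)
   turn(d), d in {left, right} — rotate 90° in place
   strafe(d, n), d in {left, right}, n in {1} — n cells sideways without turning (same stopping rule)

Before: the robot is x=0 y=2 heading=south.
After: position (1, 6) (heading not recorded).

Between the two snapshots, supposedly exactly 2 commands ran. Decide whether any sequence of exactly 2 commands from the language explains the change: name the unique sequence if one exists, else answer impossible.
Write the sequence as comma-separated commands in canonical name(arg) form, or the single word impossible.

strafe(left, 1), back(4)

key: running back(4) before strafe(left, 1) would end elsewhere — order is forced
start: x=0 y=2 heading=south
1. strafe(left, 1) → x=1 y=2 heading=south
2. back(4) → x=1 y=6 heading=south
all 81 alternatives checked — unique.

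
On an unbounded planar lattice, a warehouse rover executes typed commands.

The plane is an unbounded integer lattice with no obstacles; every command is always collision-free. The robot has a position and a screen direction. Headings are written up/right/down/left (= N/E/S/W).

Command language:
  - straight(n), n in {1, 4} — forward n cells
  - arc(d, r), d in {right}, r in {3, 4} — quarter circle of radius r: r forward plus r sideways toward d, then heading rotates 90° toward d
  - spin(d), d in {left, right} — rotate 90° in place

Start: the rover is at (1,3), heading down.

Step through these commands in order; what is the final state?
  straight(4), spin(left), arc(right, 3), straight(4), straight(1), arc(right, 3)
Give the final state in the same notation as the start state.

at (1,-12), heading left

t0: at (1,3), heading down
step 1 (straight(4)): at (1,-1), heading down
step 2 (spin(left)): at (1,-1), heading right
step 3 (arc(right, 3)): at (4,-4), heading down
step 4 (straight(4)): at (4,-8), heading down
step 5 (straight(1)): at (4,-9), heading down
step 6 (arc(right, 3)): at (1,-12), heading left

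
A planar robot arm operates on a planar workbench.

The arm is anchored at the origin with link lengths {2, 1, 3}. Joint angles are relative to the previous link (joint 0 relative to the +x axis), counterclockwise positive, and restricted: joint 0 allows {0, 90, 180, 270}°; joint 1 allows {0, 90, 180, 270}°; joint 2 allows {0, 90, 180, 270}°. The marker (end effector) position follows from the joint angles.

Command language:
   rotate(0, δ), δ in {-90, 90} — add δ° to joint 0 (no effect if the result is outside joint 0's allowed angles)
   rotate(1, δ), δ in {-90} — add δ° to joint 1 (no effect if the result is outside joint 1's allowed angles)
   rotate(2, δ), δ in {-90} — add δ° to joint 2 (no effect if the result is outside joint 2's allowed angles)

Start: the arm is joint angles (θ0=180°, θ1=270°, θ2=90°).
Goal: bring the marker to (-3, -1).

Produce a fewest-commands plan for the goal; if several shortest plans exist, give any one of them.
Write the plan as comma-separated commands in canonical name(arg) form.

rotate(1, -90), rotate(0, 90)

start: joint angles (θ0=180°, θ1=270°, θ2=90°)
step 1 (rotate(1, -90)): joint angles (θ0=180°, θ1=180°, θ2=90°)
step 2 (rotate(0, 90)): joint angles (θ0=270°, θ1=180°, θ2=90°)
nothing shorter than 2 reaches the goal.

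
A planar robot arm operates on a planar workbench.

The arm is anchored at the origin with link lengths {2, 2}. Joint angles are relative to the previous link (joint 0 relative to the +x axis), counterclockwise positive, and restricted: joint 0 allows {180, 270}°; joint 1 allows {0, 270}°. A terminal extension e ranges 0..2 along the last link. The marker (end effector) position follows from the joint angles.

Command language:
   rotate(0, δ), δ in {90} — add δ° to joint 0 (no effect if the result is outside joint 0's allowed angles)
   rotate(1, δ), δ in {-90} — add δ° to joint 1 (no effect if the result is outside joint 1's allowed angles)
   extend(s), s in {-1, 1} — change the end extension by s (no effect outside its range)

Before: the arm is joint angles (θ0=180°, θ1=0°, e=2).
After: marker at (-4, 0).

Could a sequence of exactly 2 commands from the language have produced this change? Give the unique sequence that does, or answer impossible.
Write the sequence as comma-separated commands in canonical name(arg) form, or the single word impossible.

begin: joint angles (θ0=180°, θ1=0°, e=2)
[1] after extend(-1): joint angles (θ0=180°, θ1=0°, e=1)
[2] after extend(-1): joint angles (θ0=180°, θ1=0°, e=0)
all 16 alternatives checked — unique.

extend(-1), extend(-1)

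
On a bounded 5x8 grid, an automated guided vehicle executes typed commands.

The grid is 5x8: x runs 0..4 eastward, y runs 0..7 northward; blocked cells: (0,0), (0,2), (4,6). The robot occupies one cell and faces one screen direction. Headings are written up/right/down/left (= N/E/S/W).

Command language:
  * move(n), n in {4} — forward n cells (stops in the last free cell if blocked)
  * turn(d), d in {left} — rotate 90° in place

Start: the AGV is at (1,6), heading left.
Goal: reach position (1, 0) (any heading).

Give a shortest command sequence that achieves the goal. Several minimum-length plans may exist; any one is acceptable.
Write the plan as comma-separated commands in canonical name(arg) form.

initial: at (1,6), heading left
1. turn(left) → at (1,6), heading down
2. move(4) → at (1,2), heading down
3. move(4) → at (1,0), heading down
shorter routes all fall short; 3 is best.

turn(left), move(4), move(4)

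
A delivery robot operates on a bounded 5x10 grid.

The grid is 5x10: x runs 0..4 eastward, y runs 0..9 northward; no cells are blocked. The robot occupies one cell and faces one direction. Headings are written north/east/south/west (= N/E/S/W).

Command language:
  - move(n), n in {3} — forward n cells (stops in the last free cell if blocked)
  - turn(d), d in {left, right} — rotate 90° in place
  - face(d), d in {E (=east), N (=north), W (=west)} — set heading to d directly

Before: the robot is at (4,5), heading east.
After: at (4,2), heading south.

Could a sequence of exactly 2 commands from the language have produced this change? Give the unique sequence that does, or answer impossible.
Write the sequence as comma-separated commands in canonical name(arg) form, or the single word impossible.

turn(right), move(3)

key: running move(3) before turn(right) would end elsewhere — order is forced
t0: at (4,5), heading east
step 1 (turn(right)): at (4,5), heading south
step 2 (move(3)): at (4,2), heading south
uniquely the one of 36 2-step routes that fits.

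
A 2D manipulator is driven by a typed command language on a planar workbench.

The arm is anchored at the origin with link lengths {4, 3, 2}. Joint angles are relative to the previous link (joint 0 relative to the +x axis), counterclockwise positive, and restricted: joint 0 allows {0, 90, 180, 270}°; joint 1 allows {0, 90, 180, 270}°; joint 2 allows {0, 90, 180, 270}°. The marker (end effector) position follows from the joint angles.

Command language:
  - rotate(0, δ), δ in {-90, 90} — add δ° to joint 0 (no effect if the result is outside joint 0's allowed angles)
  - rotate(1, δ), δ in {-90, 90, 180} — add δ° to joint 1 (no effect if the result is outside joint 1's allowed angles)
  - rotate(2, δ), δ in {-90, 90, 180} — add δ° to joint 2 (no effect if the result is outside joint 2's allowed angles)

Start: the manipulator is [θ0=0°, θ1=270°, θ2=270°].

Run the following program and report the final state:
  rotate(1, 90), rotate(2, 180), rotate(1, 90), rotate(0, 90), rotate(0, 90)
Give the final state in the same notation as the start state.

[θ0=180°, θ1=90°, θ2=90°]

initial: [θ0=0°, θ1=270°, θ2=270°]
t=1 rotate(1, 90) ⇒ [θ0=0°, θ1=0°, θ2=270°]
t=2 rotate(2, 180) ⇒ [θ0=0°, θ1=0°, θ2=90°]
t=3 rotate(1, 90) ⇒ [θ0=0°, θ1=90°, θ2=90°]
t=4 rotate(0, 90) ⇒ [θ0=90°, θ1=90°, θ2=90°]
t=5 rotate(0, 90) ⇒ [θ0=180°, θ1=90°, θ2=90°]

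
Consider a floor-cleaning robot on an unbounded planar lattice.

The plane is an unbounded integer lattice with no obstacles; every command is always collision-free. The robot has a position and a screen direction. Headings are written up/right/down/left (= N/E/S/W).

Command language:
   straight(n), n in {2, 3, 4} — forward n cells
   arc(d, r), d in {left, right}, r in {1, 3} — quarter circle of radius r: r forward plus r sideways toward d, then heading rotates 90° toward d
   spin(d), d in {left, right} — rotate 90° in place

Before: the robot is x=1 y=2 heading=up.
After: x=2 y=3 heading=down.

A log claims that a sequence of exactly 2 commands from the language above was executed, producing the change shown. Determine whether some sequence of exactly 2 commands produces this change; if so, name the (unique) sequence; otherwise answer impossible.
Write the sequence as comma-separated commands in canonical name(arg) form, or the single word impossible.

key: running spin(right) before arc(right, 1) would end elsewhere — order is forced
initial: x=1 y=2 heading=up
step 1 (arc(right, 1)): x=2 y=3 heading=right
step 2 (spin(right)): x=2 y=3 heading=down
uniquely the one of 81 2-step routes that fits.

arc(right, 1), spin(right)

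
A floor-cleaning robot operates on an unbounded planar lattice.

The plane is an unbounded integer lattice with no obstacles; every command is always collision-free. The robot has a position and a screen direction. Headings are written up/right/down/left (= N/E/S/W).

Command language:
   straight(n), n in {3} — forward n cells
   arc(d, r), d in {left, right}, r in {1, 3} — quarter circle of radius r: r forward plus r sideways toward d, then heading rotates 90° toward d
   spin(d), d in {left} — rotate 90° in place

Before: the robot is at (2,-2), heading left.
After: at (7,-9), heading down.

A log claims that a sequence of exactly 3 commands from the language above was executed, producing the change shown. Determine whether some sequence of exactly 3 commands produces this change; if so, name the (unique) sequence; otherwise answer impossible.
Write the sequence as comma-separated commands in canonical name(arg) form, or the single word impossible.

key: position moved to (7,-9) AND the heading swung to S — translation plus rotation needed
t0: at (2,-2), heading left
1. arc(left, 1) → at (1,-3), heading down
2. arc(left, 3) → at (4,-6), heading right
3. arc(right, 3) → at (7,-9), heading down
no rival 3-sequence matches.

arc(left, 1), arc(left, 3), arc(right, 3)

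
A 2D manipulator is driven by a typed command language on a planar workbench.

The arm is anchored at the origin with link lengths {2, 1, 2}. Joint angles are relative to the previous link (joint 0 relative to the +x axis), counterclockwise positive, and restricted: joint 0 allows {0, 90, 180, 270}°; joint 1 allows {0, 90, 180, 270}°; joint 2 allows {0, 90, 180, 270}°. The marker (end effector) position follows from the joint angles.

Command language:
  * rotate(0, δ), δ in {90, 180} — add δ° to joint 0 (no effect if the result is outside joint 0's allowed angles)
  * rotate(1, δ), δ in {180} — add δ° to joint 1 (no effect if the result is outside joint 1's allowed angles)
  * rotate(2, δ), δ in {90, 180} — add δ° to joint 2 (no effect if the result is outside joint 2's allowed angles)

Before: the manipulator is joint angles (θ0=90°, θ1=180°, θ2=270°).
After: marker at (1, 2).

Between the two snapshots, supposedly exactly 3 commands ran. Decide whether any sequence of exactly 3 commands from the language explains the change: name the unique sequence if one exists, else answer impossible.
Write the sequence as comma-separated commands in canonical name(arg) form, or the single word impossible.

initial: joint angles (θ0=90°, θ1=180°, θ2=270°)
step 1 (rotate(0, 90)): joint angles (θ0=180°, θ1=180°, θ2=270°)
step 2 (rotate(0, 90)): joint angles (θ0=270°, θ1=180°, θ2=270°)
step 3 (rotate(0, 90)): joint angles (θ0=0°, θ1=180°, θ2=270°)
no rival 3-sequence matches.

rotate(0, 90), rotate(0, 90), rotate(0, 90)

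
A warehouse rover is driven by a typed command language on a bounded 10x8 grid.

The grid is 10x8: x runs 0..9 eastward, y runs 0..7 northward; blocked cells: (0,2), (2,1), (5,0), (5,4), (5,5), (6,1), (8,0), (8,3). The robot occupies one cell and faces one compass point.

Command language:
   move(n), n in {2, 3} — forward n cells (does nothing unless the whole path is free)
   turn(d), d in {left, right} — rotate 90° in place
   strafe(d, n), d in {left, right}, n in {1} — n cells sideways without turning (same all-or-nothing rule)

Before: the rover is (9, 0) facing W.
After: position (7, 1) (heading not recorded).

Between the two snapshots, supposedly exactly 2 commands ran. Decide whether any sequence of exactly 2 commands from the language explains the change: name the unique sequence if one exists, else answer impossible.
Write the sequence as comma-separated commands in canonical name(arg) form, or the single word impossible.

strafe(right, 1), move(2)

key: order matters: swapping strafe(right, 1) and move(2) lands elsewhere
start: (9, 0) facing W
step 1 (strafe(right, 1)): (9, 1) facing W
step 2 (move(2)): (7, 1) facing W
uniquely the one of 36 2-step routes that fits.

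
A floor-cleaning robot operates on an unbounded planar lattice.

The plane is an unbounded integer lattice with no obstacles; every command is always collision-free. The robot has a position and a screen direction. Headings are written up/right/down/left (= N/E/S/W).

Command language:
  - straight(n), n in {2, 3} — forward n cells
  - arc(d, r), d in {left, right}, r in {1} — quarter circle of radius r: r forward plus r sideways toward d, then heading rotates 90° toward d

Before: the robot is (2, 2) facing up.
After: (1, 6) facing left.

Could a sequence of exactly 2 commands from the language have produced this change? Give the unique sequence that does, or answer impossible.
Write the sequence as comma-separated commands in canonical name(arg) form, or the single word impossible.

key: order matters: swapping straight(3) and arc(left, 1) lands elsewhere
from: (2, 2) facing up
1. straight(3) → (2, 5) facing up
2. arc(left, 1) → (1, 6) facing left
no rival 2-sequence matches.

straight(3), arc(left, 1)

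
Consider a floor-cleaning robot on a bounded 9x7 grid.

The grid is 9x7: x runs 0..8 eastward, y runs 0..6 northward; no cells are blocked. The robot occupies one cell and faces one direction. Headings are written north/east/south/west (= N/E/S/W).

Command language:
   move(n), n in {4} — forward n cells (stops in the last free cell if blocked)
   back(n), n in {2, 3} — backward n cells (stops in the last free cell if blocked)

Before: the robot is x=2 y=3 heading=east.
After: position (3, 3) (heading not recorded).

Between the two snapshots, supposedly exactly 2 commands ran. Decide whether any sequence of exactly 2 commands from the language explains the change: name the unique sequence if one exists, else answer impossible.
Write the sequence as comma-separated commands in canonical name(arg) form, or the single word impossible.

move(4), back(3)

key: order matters: swapping move(4) and back(3) lands elsewhere
t0: x=2 y=3 heading=east
step 1 (move(4)): x=6 y=3 heading=east
step 2 (back(3)): x=3 y=3 heading=east
uniquely the one of 9 2-step routes that fits.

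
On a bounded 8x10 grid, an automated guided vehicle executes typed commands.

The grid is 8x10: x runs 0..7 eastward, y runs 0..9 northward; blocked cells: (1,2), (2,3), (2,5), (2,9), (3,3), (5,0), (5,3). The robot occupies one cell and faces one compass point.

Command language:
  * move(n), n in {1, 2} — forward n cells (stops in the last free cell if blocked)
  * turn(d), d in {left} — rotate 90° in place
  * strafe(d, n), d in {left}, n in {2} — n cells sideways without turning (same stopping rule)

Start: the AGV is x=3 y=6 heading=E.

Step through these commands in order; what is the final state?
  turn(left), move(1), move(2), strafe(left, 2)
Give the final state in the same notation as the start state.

begin: x=3 y=6 heading=E
step 1 (turn(left)): x=3 y=6 heading=N
step 2 (move(1)): x=3 y=7 heading=N
step 3 (move(2)): x=3 y=9 heading=N
step 4 (strafe(left, 2)): x=3 y=9 heading=N

x=3 y=9 heading=N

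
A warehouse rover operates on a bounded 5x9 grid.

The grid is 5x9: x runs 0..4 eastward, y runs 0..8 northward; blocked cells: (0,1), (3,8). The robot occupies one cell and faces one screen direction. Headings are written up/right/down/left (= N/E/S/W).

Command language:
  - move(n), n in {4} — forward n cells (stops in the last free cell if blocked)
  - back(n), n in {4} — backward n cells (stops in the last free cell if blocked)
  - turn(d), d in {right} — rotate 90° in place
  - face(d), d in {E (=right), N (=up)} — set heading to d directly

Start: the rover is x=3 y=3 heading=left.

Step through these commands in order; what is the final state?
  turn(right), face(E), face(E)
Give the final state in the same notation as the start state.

x=3 y=3 heading=right

start: x=3 y=3 heading=left
t=1 turn(right) ⇒ x=3 y=3 heading=up
t=2 face(E) ⇒ x=3 y=3 heading=right
t=3 face(E) ⇒ x=3 y=3 heading=right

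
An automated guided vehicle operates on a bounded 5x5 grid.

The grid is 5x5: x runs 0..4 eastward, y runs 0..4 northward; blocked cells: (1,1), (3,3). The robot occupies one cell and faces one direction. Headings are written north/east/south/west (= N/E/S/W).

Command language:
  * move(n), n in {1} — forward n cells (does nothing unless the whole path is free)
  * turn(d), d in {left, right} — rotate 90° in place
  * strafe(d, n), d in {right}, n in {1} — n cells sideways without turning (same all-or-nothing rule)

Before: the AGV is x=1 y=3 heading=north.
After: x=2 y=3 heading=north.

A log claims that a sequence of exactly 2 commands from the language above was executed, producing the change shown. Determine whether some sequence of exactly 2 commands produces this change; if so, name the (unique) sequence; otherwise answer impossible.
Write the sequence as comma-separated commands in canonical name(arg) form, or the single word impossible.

key: the second strafe(right, 1) would hit the blocked cell at (3,3), so it does nothing
initial: x=1 y=3 heading=north
t=1 strafe(right, 1) ⇒ x=2 y=3 heading=north
t=2 strafe(right, 1) ⇒ x=2 y=3 heading=north
no rival 2-sequence matches.

strafe(right, 1), strafe(right, 1)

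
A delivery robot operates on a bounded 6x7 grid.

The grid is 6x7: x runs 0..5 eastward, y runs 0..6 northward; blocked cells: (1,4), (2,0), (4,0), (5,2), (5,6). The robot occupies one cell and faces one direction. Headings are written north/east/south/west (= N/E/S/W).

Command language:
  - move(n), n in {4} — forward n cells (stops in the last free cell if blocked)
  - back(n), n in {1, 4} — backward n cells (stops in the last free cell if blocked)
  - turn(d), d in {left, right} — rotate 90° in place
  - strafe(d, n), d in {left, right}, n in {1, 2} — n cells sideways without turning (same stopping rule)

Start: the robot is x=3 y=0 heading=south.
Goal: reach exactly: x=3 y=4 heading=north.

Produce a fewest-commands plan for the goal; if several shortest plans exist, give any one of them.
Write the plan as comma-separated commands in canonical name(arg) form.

t0: x=3 y=0 heading=south
step 1 (back(4)): x=3 y=4 heading=south
step 2 (turn(right)): x=3 y=4 heading=west
step 3 (turn(right)): x=3 y=4 heading=north
minimal: 3 command(s), checked below 3.

back(4), turn(right), turn(right)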